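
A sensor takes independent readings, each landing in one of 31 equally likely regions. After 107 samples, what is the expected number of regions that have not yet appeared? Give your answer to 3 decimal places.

For each region, P(unseen after 107) = (30/31)^107 = 0.0299.
By linearity of expectation, E[unseen] = 31·(30/31)^107 = 0.9282.

0.928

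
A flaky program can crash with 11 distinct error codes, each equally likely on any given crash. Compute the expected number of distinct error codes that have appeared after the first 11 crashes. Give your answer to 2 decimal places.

For each error code, P(seen in 11 crashes) = 1 - (10/11)^11 = 0.650.
By linearity of expectation, E[distinct seen] = 11·(1 - (10/11)^11) = 7.145.

7.14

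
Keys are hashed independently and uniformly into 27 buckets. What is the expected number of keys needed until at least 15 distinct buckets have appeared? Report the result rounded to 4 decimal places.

21.2826

With k distinct buckets already seen, the next new one arrives after an expected 27/(27-k) keys.
Sum over k = 0,...,14: E = 27/27 + 27/26 + 27/25 + ... + 27/14 + 27/13 = 21.28264.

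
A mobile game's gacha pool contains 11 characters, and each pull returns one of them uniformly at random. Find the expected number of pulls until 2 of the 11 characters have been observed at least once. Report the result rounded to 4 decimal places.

2.1000

Going from k to k+1 distinct takes a geometric number of pulls with mean 11/(11-k).
Sum over k = 0,...,1: E = 11/11 + 11/10 = 2.10000.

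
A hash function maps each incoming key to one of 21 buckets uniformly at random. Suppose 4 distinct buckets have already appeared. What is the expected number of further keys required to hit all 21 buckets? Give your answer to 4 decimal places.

72.2306

From k distinct to k+1 distinct takes on average 21/(21-k) keys.
Sum over k = 4,...,20: E = 21/17 + 21/16 + 21/15 + ... + 21/2 + 21/1 = 72.23060.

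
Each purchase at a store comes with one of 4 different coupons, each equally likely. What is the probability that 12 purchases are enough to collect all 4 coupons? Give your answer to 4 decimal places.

0.8748

Let A_i be the event that coupon i is missing after 12 purchases. By inclusion–exclusion on the A_i,
P(all seen) = Σ_{j=0}^{4} (-1)^j C(4,j)((4-j)/4)^12
= 1.00000 - 0.12671 + 0.00146 - 0.00000 + 0.00000
= 0.87476.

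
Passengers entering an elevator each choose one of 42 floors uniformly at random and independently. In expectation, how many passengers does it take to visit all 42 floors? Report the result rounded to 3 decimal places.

181.723

The wait to go from k to k+1 distinct floors is geometric with mean 42/(42-k).
E[T] = 42/42 + 42/41 + 42/40 + ... + 42/2 + 42/1 = 42·H_{42}.
H_{42} = 4.3267, so E[T] = 181.7232.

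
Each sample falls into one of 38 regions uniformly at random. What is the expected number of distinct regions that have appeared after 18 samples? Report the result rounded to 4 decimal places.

For each region, P(seen in 18 samples) = 1 - (37/38)^18 = 0.38123.
By linearity of expectation, E[distinct seen] = 38·(1 - (37/38)^18) = 14.48690.

14.4869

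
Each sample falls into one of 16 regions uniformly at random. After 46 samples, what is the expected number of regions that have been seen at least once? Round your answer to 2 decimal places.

For each region, P(seen in 46 samples) = 1 - (15/16)^46 = 0.949.
By linearity of expectation, E[distinct seen] = 16·(1 - (15/16)^46) = 15.178.

15.18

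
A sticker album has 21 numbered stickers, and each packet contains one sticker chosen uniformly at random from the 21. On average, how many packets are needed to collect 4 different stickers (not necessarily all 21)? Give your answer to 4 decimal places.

Going from k to k+1 distinct takes a geometric number of packets with mean 21/(21-k).
Sum over k = 0,...,3: E = 21/21 + 21/20 + 21/19 + 21/18 = 4.32193.

4.3219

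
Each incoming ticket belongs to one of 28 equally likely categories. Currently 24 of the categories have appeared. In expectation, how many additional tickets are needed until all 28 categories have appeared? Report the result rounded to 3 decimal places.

With k distinct categories already seen, the next new one takes an expected 28/(28-k) tickets.
Sum over k = 24,...,27: E = 28/4 + 28/3 + 28/2 + 28/1 = 58.3333.

58.333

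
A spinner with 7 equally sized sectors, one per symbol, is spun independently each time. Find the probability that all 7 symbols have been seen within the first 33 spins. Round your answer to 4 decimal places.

0.9571

By inclusion–exclusion over which symbols are missing,
P(all seen) = Σ_{j=0}^{7} (-1)^j C(7,j)((7-j)/7)^33
= 1.00000 - 0.04324 + 0.00032 - 0.00000 + 0.00000 - 0.00000 + 0.00000 - 0.00000
= 0.95708.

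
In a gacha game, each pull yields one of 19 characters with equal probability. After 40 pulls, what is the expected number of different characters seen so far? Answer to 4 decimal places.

16.8147

For each character, P(seen in 40 pulls) = 1 - (18/19)^40 = 0.88498.
By linearity of expectation, E[distinct seen] = 19·(1 - (18/19)^40) = 16.81471.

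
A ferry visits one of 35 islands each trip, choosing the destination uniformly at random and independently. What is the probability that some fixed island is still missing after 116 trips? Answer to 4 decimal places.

0.0346

Each trip misses the fixed island with probability (35-1)/35 = 34/35, independently.
P(still missing after 116) = (34/35)^116 = 0.03465.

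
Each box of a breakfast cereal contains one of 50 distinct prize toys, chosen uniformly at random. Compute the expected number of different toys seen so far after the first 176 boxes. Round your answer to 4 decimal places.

48.5719

For each toy, P(seen in 176 boxes) = 1 - (49/50)^176 = 0.97144.
By linearity of expectation, E[distinct seen] = 50·(1 - (49/50)^176) = 48.57190.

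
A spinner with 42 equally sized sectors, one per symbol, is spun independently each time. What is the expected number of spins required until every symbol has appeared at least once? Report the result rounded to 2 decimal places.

181.72

The wait to go from k to k+1 distinct symbols is geometric with mean 42/(42-k).
E[T] = 42/42 + 42/41 + 42/40 + ... + 42/2 + 42/1 = 42·H_{42}.
H_{42} = 4.327, so E[T] = 181.723.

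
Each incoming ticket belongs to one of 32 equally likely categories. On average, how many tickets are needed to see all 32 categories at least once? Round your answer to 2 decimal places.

Split into phases: going from k distinct to k+1 distinct takes on average 32/(32-k) tickets.
E[T] = 32/32 + 32/31 + 32/30 + ... + 32/2 + 32/1 = 32·H_{32}.
H_{32} = 4.058, so E[T] = 129.872.

129.87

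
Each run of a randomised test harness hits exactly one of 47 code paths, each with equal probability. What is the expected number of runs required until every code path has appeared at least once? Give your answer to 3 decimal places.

The wait to go from k to k+1 distinct code paths is geometric with mean 47/(47-k).
E[T] = 47/47 + 47/46 + 47/45 + ... + 47/2 + 47/1 = 47·H_{47}.
H_{47} = 4.4380, so E[T] = 208.5843.

208.584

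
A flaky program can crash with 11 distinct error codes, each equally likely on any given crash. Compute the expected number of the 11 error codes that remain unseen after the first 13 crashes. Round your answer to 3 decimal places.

3.186

For each error code, P(unseen after 13) = (10/11)^13 = 0.2897.
By linearity of expectation, E[unseen] = 11·(10/11)^13 = 3.1863.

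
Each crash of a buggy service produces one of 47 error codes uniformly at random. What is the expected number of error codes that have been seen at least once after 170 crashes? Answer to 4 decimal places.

For each error code, P(seen in 170 crashes) = 1 - (46/47)^170 = 0.97417.
By linearity of expectation, E[distinct seen] = 47·(1 - (46/47)^170) = 45.78579.

45.7858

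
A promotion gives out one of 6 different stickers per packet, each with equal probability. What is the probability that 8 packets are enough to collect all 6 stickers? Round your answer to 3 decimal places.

0.114

Let A_i be the event that sticker i is missing after 8 packets. By inclusion–exclusion on the A_i,
P(all seen) = Σ_{j=0}^{6} (-1)^j C(6,j)((6-j)/6)^8
= 1.0000 - 1.3954 + 0.5853 - 0.0781 + 0.0023 - 0.0000 + 0.0000
= 0.1140.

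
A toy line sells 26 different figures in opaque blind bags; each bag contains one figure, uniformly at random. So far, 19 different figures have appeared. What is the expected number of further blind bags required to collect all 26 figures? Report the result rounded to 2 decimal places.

The wait to go from k to k+1 distinct figures is geometric with mean 26/(26-k).
Sum over k = 19,...,25: E = 26/7 + 26/6 + 26/5 + ... + 26/2 + 26/1 = 67.414.

67.41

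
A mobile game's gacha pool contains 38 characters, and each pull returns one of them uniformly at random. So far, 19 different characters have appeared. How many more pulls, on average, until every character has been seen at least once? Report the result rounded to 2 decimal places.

The wait to go from k to k+1 distinct characters is geometric with mean 38/(38-k).
Sum over k = 19,...,37: E = 38/19 + 38/18 + 38/17 + ... + 38/2 + 38/1 = 134.814.

134.81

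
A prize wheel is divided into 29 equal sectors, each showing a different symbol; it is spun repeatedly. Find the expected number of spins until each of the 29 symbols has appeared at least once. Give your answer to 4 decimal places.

114.8880

After k distinct symbols have appeared, the next spin gives a new one with probability (29-k)/29, so the expected wait for the (k+1)-th is 29/(29-k).
E[T] = 29/29 + 29/28 + 29/27 + ... + 29/2 + 29/1 = 29·H_{29}.
H_{29} = 3.96165, so E[T] = 114.88796.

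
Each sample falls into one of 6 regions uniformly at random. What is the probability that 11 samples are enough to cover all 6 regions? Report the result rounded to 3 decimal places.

Let A_i be the event that region i is missing after 11 samples. By inclusion–exclusion on the A_i,
P(all seen) = Σ_{j=0}^{6} (-1)^j C(6,j)((6-j)/6)^11
= 1.0000 - 0.8075 + 0.1734 - 0.0098 + 0.0001 - 0.0000 + 0.0000
= 0.3562.

0.356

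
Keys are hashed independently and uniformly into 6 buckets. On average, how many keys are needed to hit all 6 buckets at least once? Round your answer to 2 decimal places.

Split into phases: going from k distinct to k+1 distinct takes on average 6/(6-k) keys.
E[T] = 6/6 + 6/5 + 6/4 + 6/3 + 6/2 + 6/1 = 6·H_{6}.
H_{6} = 2.450, so E[T] = 14.700.

14.70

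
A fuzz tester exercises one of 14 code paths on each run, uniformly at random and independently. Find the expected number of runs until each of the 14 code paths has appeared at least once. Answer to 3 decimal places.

45.522

Split into phases: going from k distinct to k+1 distinct takes on average 14/(14-k) runs.
E[T] = 14/14 + 14/13 + 14/12 + ... + 14/2 + 14/1 = 14·H_{14}.
H_{14} = 3.2516, so E[T] = 45.5219.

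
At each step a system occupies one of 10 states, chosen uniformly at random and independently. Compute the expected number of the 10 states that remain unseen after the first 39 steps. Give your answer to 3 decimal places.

0.164

For each state, P(unseen after 39) = (9/10)^39 = 0.0164.
By linearity of expectation, E[unseen] = 10·(9/10)^39 = 0.1642.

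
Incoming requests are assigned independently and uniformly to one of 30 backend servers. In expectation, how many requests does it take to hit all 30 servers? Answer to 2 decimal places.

119.85

After k distinct servers have appeared, the next request gives a new one with probability (30-k)/30, so the expected wait for the (k+1)-th is 30/(30-k).
E[T] = 30/30 + 30/29 + 30/28 + ... + 30/2 + 30/1 = 30·H_{30}.
H_{30} = 3.995, so E[T] = 119.850.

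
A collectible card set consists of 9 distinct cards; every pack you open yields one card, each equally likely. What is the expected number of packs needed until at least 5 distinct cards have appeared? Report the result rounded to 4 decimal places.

With k distinct cards already seen, the next new one arrives after an expected 9/(9-k) packs.
Sum over k = 0,...,4: E = 9/9 + 9/8 + 9/7 + 9/6 + 9/5 = 6.71071.

6.7107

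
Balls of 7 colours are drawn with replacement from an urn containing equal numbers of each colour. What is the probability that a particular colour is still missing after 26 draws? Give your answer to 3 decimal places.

On each draw the fixed colour fails to appear with probability 6/7.
P(still missing after 26) = (6/7)^26 = 0.0182.

0.018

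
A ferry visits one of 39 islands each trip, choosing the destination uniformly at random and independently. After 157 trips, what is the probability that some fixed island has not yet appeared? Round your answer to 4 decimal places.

On each trip the fixed island fails to appear with probability 38/39.
P(still missing after 157) = (38/39)^157 = 0.01694.

0.0169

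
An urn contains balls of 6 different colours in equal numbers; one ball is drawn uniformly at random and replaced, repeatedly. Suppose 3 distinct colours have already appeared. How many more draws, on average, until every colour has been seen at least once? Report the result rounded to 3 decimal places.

11.000

The wait to go from k to k+1 distinct colours is geometric with mean 6/(6-k).
Sum over k = 3,...,5: E = 6/3 + 6/2 + 6/1 = 11.0000.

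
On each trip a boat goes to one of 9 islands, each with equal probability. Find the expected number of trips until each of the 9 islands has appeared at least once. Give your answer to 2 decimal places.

25.46

The wait to go from k to k+1 distinct islands is geometric with mean 9/(9-k).
E[T] = 9/9 + 9/8 + 9/7 + ... + 9/2 + 9/1 = 9·H_{9}.
H_{9} = 2.829, so E[T] = 25.461.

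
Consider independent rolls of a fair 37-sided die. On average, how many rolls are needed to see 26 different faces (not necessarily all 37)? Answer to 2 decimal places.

43.72

Going from k to k+1 distinct takes a geometric number of rolls with mean 37/(37-k).
Sum over k = 0,...,25: E = 37/37 + 37/36 + 37/35 + ... + 37/13 + 37/12 = 43.723.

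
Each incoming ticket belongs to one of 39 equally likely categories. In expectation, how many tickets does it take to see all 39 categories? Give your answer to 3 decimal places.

The wait to go from k to k+1 distinct categories is geometric with mean 39/(39-k).
E[T] = 39/39 + 39/38 + 39/37 + ... + 39/2 + 39/1 = 39·H_{39}.
H_{39} = 4.2535, so E[T] = 165.8882.

165.888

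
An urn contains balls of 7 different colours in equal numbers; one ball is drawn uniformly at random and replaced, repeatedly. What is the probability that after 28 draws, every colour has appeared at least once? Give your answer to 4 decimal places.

0.9082

By inclusion–exclusion over which colours are missing,
P(all seen) = Σ_{j=0}^{7} (-1)^j C(7,j)((7-j)/7)^28
= 1.00000 - 0.09345 + 0.00170 - 0.00001 + 0.00000 - 0.00000 + 0.00000 - 0.00000
= 0.90824.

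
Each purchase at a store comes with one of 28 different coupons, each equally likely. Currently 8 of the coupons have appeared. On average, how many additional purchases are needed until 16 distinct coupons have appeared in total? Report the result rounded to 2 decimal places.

13.85

With k distinct coupons already seen, the next new one takes an expected 28/(28-k) purchases.
Sum over k = 8,...,15: E = 28/20 + 28/19 + 28/18 + ... + 28/14 + 28/13 = 13.847.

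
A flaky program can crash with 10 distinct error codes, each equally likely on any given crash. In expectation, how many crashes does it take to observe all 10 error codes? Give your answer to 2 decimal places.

The wait to go from k to k+1 distinct error codes is geometric with mean 10/(10-k).
E[T] = 10/10 + 10/9 + 10/8 + ... + 10/2 + 10/1 = 10·H_{10}.
H_{10} = 2.929, so E[T] = 29.290.

29.29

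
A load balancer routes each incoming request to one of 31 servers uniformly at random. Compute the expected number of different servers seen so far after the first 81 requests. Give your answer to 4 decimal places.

For each server, P(seen in 81 requests) = 1 - (30/31)^81 = 0.92977.
By linearity of expectation, E[distinct seen] = 31·(1 - (30/31)^81) = 28.82286.

28.8229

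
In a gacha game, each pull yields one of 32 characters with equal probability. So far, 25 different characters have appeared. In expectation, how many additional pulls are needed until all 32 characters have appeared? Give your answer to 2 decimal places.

82.97

The wait to go from k to k+1 distinct characters is geometric with mean 32/(32-k).
Sum over k = 25,...,31: E = 32/7 + 32/6 + 32/5 + ... + 32/2 + 32/1 = 82.971.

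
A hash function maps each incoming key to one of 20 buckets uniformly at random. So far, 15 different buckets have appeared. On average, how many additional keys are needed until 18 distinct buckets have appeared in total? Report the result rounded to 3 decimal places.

15.667

The wait to go from k to k+1 distinct buckets is geometric with mean 20/(20-k).
Sum over k = 15,...,17: E = 20/5 + 20/4 + 20/3 = 15.6667.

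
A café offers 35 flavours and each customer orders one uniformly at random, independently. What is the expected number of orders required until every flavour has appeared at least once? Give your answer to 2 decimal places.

Split into phases: going from k distinct to k+1 distinct takes on average 35/(35-k) orders.
E[T] = 35/35 + 35/34 + 35/33 + ... + 35/2 + 35/1 = 35·H_{35}.
H_{35} = 4.147, so E[T] = 145.137.

145.14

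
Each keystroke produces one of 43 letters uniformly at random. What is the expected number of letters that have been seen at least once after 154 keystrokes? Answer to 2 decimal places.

For each letter, P(seen in 154 keystrokes) = 1 - (42/43)^154 = 0.973.
By linearity of expectation, E[distinct seen] = 43·(1 - (42/43)^154) = 41.853.

41.85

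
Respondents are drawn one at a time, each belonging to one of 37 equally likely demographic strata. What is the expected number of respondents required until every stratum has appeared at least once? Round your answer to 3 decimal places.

After k distinct strata have appeared, the next respondent gives a new one with probability (37-k)/37, so the expected wait for the (k+1)-th is 37/(37-k).
E[T] = 37/37 + 37/36 + 37/35 + ... + 37/2 + 37/1 = 37·H_{37}.
H_{37} = 4.2016, so E[T] = 155.4587.

155.459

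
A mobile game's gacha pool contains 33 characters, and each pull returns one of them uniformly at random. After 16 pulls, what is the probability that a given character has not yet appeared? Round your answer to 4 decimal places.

On each pull the fixed character fails to appear with probability 32/33.
P(still missing after 16) = (32/33)^16 = 0.61119.

0.6112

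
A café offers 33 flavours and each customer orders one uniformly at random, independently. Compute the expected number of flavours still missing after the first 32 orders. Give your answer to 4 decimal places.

12.3273

For each flavour, P(unseen after 32) = (32/33)^32 = 0.37355.
By linearity of expectation, E[unseen] = 33·(32/33)^32 = 12.32728.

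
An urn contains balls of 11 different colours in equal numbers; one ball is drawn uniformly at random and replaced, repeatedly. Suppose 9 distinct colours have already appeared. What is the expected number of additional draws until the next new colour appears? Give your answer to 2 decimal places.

5.50

The number of draws until the next new colour is geometric with success probability 2/11, so its mean is 11/2.
E = 11/2 = 5.500.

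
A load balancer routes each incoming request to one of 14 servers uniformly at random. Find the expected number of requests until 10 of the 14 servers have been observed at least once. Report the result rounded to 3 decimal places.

16.355

With k distinct servers already seen, the next new one arrives after an expected 14/(14-k) requests.
Sum over k = 0,...,9: E = 14/14 + 14/13 + 14/12 + ... + 14/6 + 14/5 = 16.3552.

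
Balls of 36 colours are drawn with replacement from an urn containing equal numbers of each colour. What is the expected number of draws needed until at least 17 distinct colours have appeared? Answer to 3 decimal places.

Going from k to k+1 distinct takes a geometric number of draws with mean 36/(36-k).
Sum over k = 0,...,16: E = 36/36 + 36/35 + 36/34 + ... + 36/21 + 36/20 = 22.5655.

22.566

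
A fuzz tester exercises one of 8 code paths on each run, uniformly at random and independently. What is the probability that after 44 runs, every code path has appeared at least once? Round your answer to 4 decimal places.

0.9776

Let A_i be the event that code path i is missing after 44 runs. By inclusion–exclusion on the A_i,
P(all seen) = Σ_{j=0}^{8} (-1)^j C(8,j)((8-j)/8)^44
= 1.00000 - 0.02246 + 0.00009 - 0.00000 + 0.00000 - 0.00000 + 0.00000 - 0.00000 + 0.00000
= 0.97763.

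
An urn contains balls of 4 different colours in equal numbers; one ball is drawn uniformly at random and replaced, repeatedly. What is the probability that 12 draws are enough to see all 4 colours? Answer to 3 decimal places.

By inclusion–exclusion over which colours are missing,
P(all seen) = Σ_{j=0}^{4} (-1)^j C(4,j)((4-j)/4)^12
= 1.0000 - 0.1267 + 0.0015 - 0.0000 + 0.0000
= 0.8748.

0.875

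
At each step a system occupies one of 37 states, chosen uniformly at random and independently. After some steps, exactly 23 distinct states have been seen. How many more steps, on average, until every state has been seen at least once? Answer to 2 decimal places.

120.31

The wait to go from k to k+1 distinct states is geometric with mean 37/(37-k).
Sum over k = 23,...,36: E = 37/14 + 37/13 + 37/12 + ... + 37/2 + 37/1 = 120.308.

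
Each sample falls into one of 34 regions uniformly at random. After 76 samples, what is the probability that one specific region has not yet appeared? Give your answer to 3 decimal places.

On each sample the fixed region fails to appear with probability 33/34.
P(still missing after 76) = (33/34)^76 = 0.1034.

0.103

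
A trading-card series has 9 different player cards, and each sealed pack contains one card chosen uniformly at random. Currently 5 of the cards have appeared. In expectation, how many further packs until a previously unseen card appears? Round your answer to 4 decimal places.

2.2500

Each pack yields a new card with probability (9-5)/9 = 4/9, so the wait is geometric with mean 9/4.
E = 9/4 = 2.25000.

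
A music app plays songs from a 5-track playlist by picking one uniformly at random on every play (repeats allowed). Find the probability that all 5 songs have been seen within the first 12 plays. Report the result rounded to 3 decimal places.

0.678

By inclusion–exclusion over which songs are missing,
P(all seen) = Σ_{j=0}^{5} (-1)^j C(5,j)((5-j)/5)^12
= 1.0000 - 0.3436 + 0.0218 - 0.0002 + 0.0000 - 0.0000
= 0.6780.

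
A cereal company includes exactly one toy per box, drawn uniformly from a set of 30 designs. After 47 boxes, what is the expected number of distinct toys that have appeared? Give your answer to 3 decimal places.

For each toy, P(seen in 47 boxes) = 1 - (29/30)^47 = 0.7968.
By linearity of expectation, E[distinct seen] = 30·(1 - (29/30)^47) = 23.9028.

23.903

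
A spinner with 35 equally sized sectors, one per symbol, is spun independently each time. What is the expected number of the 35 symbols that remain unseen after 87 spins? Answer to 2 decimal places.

For each symbol, P(unseen after 87) = (34/35)^87 = 0.080.
By linearity of expectation, E[unseen] = 35·(34/35)^87 = 2.811.

2.81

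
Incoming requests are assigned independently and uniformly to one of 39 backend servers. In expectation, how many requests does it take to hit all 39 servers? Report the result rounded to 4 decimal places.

165.8882

Split into phases: going from k distinct to k+1 distinct takes on average 39/(39-k) requests.
E[T] = 39/39 + 39/38 + 39/37 + ... + 39/2 + 39/1 = 39·H_{39}.
H_{39} = 4.25354, so E[T] = 165.88818.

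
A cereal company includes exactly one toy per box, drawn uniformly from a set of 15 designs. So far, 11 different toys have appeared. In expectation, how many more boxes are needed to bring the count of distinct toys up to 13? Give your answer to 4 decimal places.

The wait to go from k to k+1 distinct toys is geometric with mean 15/(15-k).
Sum over k = 11,...,12: E = 15/4 + 15/3 = 8.75000.

8.7500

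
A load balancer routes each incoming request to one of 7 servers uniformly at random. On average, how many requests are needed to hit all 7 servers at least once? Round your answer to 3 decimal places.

18.150

After k distinct servers have appeared, the next request gives a new one with probability (7-k)/7, so the expected wait for the (k+1)-th is 7/(7-k).
E[T] = 7/7 + 7/6 + 7/5 + ... + 7/2 + 7/1 = 7·H_{7}.
H_{7} = 2.5929, so E[T] = 18.1500.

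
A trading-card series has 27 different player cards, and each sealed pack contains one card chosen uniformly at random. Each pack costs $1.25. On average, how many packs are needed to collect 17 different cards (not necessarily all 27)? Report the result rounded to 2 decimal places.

25.99

With k distinct cards already seen, the next new one arrives after an expected 27/(27-k) packs.
Sum over k = 0,...,16: E = 27/27 + 27/26 + 27/25 + ... + 27/12 + 27/11 = 25.987.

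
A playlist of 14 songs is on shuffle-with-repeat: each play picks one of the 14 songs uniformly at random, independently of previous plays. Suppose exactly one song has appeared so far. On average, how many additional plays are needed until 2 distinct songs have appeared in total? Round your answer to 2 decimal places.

1.08

With k distinct songs already seen, the next new one takes an expected 14/(14-k) plays.
Only the k = 1 term is needed: E = 14/13 = 1.077.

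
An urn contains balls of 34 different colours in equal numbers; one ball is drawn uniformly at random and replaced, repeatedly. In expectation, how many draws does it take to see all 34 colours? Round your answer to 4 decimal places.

The wait to go from k to k+1 distinct colours is geometric with mean 34/(34-k).
E[T] = 34/34 + 34/33 + 34/32 + ... + 34/2 + 34/1 = 34·H_{34}.
H_{34} = 4.11821, so E[T] = 140.01914.

140.0191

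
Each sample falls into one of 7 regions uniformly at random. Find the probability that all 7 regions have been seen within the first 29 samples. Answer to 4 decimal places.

0.9211

Let A_i be the event that region i is missing after 29 samples. By inclusion–exclusion on the A_i,
P(all seen) = Σ_{j=0}^{7} (-1)^j C(7,j)((7-j)/7)^29
= 1.00000 - 0.08010 + 0.00121 - 0.00000 + 0.00000 - 0.00000 + 0.00000 - 0.00000
= 0.92111.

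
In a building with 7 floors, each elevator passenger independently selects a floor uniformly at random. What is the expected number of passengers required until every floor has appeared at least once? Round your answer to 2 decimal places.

18.15

After k distinct floors have appeared, the next passenger gives a new one with probability (7-k)/7, so the expected wait for the (k+1)-th is 7/(7-k).
E[T] = 7/7 + 7/6 + 7/5 + ... + 7/2 + 7/1 = 7·H_{7}.
H_{7} = 2.593, so E[T] = 18.150.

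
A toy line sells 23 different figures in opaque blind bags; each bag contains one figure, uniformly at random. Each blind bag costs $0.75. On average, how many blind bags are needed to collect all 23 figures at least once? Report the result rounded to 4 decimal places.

85.8887

After k distinct figures have appeared, the next blind bag gives a new one with probability (23-k)/23, so the expected wait for the (k+1)-th is 23/(23-k).
E[T] = 23/23 + 23/22 + 23/21 + ... + 23/2 + 23/1 = 23·H_{23}.
H_{23} = 3.73429, so E[T] = 85.88870.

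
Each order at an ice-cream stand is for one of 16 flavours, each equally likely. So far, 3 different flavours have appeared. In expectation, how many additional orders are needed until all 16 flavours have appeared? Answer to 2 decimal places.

50.88

With k distinct flavours already seen, the next new one takes an expected 16/(16-k) orders.
Sum over k = 3,...,15: E = 16/13 + 16/12 + 16/11 + ... + 16/2 + 16/1 = 50.882.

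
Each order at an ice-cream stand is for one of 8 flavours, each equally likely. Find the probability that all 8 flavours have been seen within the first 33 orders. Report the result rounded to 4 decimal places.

By inclusion–exclusion over which flavours are missing,
P(all seen) = Σ_{j=0}^{8} (-1)^j C(8,j)((8-j)/8)^33
= 1.00000 - 0.09758 + 0.00211 - 0.00001 + 0.00000 - 0.00000 + 0.00000 - 0.00000 + 0.00000
= 0.90452.

0.9045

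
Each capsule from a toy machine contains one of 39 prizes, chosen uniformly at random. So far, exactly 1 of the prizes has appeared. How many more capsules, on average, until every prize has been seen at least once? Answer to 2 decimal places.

164.89

The wait to go from k to k+1 distinct prizes is geometric with mean 39/(39-k).
Sum over k = 1,...,38: E = 39/38 + 39/37 + 39/36 + ... + 39/2 + 39/1 = 164.888.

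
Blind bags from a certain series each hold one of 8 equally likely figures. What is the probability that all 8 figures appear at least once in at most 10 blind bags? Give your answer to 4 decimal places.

Let A_i be the event that figure i is missing after 10 blind bags. By inclusion–exclusion on the A_i,
P(all seen) = Σ_{j=0}^{8} (-1)^j C(8,j)((8-j)/8)^10
= 1.00000 - 2.10460 + 1.57678 - 0.50932 + 0.06836 - 0.00308 + 0.00003 - 0.00000 + 0.00000
= 0.02816.

0.0282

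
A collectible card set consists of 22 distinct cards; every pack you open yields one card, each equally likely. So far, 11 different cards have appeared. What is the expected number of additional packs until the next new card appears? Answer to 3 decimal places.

The number of packs until the next new card is geometric with success probability 11/22, so its mean is 22/11.
E = 22/11 = 2.0000.

2.000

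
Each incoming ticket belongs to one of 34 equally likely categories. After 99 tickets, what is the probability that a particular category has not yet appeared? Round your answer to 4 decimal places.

On each ticket the fixed category fails to appear with probability 33/34.
P(still missing after 99) = (33/34)^99 = 0.05206.

0.0521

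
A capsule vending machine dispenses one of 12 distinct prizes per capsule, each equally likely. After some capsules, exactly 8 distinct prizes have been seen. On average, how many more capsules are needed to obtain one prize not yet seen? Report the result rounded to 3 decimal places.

The number of capsules until the next new prize is geometric with success probability 4/12, so its mean is 12/4.
E = 12/4 = 3.0000.

3.000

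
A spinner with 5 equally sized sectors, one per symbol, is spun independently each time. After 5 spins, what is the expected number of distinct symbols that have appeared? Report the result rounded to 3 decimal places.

For each symbol, P(seen in 5 spins) = 1 - (4/5)^5 = 0.6723.
By linearity of expectation, E[distinct seen] = 5·(1 - (4/5)^5) = 3.3616.

3.362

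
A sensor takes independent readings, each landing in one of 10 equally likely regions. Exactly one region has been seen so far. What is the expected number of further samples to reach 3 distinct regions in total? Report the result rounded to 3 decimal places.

From k distinct to k+1 distinct takes on average 10/(10-k) samples.
Sum over k = 1,...,2: E = 10/9 + 10/8 = 2.3611.

2.361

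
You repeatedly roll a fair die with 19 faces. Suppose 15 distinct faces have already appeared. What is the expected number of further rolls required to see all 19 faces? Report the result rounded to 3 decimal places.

From k distinct to k+1 distinct takes on average 19/(19-k) rolls.
Sum over k = 15,...,18: E = 19/4 + 19/3 + 19/2 + 19/1 = 39.5833.

39.583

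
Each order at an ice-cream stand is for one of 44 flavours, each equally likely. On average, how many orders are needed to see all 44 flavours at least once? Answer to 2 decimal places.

After k distinct flavours have appeared, the next order gives a new one with probability (44-k)/44, so the expected wait for the (k+1)-th is 44/(44-k).
E[T] = 44/44 + 44/43 + 44/42 + ... + 44/2 + 44/1 = 44·H_{44}.
H_{44} = 4.373, so E[T] = 192.400.

192.40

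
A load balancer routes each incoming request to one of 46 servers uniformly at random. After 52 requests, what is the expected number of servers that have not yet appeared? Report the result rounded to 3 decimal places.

For each server, P(unseen after 52) = (45/46)^52 = 0.3189.
By linearity of expectation, E[unseen] = 46·(45/46)^52 = 14.6690.

14.669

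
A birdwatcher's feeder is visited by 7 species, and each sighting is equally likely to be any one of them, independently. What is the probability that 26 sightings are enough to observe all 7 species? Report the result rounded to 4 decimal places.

Let A_i be the event that species i is missing after 26 sightings. By inclusion–exclusion on the A_i,
P(all seen) = Σ_{j=0}^{7} (-1)^j C(7,j)((7-j)/7)^26
= 1.00000 - 0.12720 + 0.00333 - 0.00002 + 0.00000 - 0.00000 + 0.00000 - 0.00000
= 0.87612.

0.8761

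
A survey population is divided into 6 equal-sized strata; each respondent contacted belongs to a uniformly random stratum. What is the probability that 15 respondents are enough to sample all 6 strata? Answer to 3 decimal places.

0.644

Let A_i be the event that stratum i is missing after 15 respondents. By inclusion–exclusion on the A_i,
P(all seen) = Σ_{j=0}^{6} (-1)^j C(6,j)((6-j)/6)^15
= 1.0000 - 0.3894 + 0.0343 - 0.0006 + 0.0000 - 0.0000 + 0.0000
= 0.6442.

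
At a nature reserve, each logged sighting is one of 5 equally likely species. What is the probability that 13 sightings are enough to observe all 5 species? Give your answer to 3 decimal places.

0.738

By inclusion–exclusion over which species are missing,
P(all seen) = Σ_{j=0}^{5} (-1)^j C(5,j)((5-j)/5)^13
= 1.0000 - 0.2749 + 0.0131 - 0.0001 + 0.0000 - 0.0000
= 0.7381.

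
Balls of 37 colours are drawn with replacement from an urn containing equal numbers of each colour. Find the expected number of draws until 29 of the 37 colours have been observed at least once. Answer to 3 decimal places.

54.898

Going from k to k+1 distinct takes a geometric number of draws with mean 37/(37-k).
Sum over k = 0,...,28: E = 37/37 + 37/36 + 37/35 + ... + 37/10 + 37/9 = 54.8980.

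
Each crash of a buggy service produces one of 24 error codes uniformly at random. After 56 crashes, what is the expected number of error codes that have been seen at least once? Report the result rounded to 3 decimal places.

21.786

For each error code, P(seen in 56 crashes) = 1 - (23/24)^56 = 0.9078.
By linearity of expectation, E[distinct seen] = 24·(1 - (23/24)^56) = 21.7862.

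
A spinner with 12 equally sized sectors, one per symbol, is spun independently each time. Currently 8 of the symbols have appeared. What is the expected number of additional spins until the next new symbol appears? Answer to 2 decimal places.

The number of spins until the next new symbol is geometric with success probability 4/12, so its mean is 12/4.
E = 12/4 = 3.000.

3.00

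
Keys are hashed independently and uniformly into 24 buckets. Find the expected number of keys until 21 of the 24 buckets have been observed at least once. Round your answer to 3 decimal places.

With k distinct buckets already seen, the next new one arrives after an expected 24/(24-k) keys.
Sum over k = 0,...,20: E = 24/24 + 24/23 + 24/22 + ... + 24/5 + 24/4 = 46.6230.

46.623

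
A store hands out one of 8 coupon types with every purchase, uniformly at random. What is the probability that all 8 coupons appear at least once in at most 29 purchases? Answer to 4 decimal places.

0.8401

Let A_i be the event that coupon i is missing after 29 purchases. By inclusion–exclusion on the A_i,
P(all seen) = Σ_{j=0}^{8} (-1)^j C(8,j)((8-j)/8)^29
= 1.00000 - 0.16647 + 0.00667 - 0.00007 + 0.00000 - 0.00000 + 0.00000 - 0.00000 + 0.00000
= 0.84013.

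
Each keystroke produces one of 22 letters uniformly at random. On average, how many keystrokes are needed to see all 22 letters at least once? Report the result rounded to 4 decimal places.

81.1979

After k distinct letters have appeared, the next keystroke gives a new one with probability (22-k)/22, so the expected wait for the (k+1)-th is 22/(22-k).
E[T] = 22/22 + 22/21 + 22/20 + ... + 22/2 + 22/1 = 22·H_{22}.
H_{22} = 3.69081, so E[T] = 81.19789.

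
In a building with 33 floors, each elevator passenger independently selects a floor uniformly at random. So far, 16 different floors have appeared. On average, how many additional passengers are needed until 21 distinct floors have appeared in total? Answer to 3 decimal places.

With k distinct floors already seen, the next new one takes an expected 33/(33-k) passengers.
Sum over k = 16,...,20: E = 33/17 + 33/16 + 33/15 + 33/14 + 33/13 = 11.0993.

11.099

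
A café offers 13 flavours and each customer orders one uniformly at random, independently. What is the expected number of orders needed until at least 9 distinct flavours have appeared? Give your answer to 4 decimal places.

14.2584

With k distinct flavours already seen, the next new one arrives after an expected 13/(13-k) orders.
Sum over k = 0,...,8: E = 13/13 + 13/12 + 13/11 + ... + 13/6 + 13/5 = 14.25841.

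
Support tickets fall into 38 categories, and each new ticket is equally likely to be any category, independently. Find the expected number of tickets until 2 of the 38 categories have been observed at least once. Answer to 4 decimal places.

2.0270

With k distinct categories already seen, the next new one arrives after an expected 38/(38-k) tickets.
Sum over k = 0,...,1: E = 38/38 + 38/37 = 2.02703.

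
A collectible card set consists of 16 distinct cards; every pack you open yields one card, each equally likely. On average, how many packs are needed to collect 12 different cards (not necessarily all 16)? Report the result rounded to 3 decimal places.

With k distinct cards already seen, the next new one arrives after an expected 16/(16-k) packs.
Sum over k = 0,...,11: E = 16/16 + 16/15 + 16/14 + ... + 16/6 + 16/5 = 20.7583.

20.758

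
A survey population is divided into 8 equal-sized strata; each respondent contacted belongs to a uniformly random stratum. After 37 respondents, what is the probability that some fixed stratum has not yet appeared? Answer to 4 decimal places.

0.0071

Each respondent misses the fixed stratum with probability (8-1)/8 = 7/8, independently.
P(still missing after 37) = (7/8)^37 = 0.00715.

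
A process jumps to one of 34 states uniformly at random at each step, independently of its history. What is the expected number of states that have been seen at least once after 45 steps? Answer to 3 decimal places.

25.127

For each state, P(seen in 45 steps) = 1 - (33/34)^45 = 0.7390.
By linearity of expectation, E[distinct seen] = 34·(1 - (33/34)^45) = 25.1273.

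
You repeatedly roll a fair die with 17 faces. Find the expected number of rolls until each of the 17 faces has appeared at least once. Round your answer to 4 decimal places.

58.4724

After k distinct faces have appeared, the next roll gives a new one with probability (17-k)/17, so the expected wait for the (k+1)-th is 17/(17-k).
E[T] = 17/17 + 17/16 + 17/15 + ... + 17/2 + 17/1 = 17·H_{17}.
H_{17} = 3.43955, so E[T] = 58.47239.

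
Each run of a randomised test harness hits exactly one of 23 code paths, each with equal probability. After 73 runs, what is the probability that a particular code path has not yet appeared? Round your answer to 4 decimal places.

Each run misses the fixed code path with probability (23-1)/23 = 22/23, independently.
P(still missing after 73) = (22/23)^73 = 0.03897.

0.0390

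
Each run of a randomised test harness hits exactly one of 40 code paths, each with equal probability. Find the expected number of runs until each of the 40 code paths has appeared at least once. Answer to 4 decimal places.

171.1417

The wait to go from k to k+1 distinct code paths is geometric with mean 40/(40-k).
E[T] = 40/40 + 40/39 + 40/38 + ... + 40/2 + 40/1 = 40·H_{40}.
H_{40} = 4.27854, so E[T] = 171.14172.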